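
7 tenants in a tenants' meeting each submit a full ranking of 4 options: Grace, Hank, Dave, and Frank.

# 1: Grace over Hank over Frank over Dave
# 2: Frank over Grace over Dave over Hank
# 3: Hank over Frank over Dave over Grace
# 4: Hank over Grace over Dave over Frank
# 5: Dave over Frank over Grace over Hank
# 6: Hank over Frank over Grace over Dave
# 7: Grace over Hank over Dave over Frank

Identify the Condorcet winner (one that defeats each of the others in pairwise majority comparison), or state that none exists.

Head-to-head results (7 voters total):
Grace vs Hank: Grace wins 4–3.
Grace vs Dave: Grace wins 5–2.
Grace vs Frank: Frank wins 4–3.
Hank vs Dave: Hank wins 5–2.
Hank vs Frank: Hank wins 5–2.
Dave vs Frank: Frank wins 4–3.
No candidate beats all others: Grace beats Hank beats Frank beats Grace, a majority cycle.

There is no Condorcet winner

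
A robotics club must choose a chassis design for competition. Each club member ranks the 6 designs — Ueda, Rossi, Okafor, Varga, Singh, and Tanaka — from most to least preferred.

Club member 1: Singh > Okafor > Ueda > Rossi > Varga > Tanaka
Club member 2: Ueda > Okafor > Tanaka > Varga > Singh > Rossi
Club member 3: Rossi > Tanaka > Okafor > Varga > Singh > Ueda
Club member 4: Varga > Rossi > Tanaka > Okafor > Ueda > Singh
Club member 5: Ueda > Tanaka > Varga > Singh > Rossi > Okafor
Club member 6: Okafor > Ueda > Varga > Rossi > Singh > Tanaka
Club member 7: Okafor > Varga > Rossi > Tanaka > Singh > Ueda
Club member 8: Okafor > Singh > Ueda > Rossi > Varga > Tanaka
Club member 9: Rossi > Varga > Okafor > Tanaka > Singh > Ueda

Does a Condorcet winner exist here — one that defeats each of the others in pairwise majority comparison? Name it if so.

Okafor

Head-to-head results (9 voters total):
Ueda vs Rossi: Ueda wins 5–4.
Ueda vs Okafor: Okafor wins 7–2.
Ueda vs Varga: Ueda wins 5–4.
Ueda vs Singh: Singh wins 5–4.
Ueda vs Tanaka: Ueda wins 5–4.
Rossi vs Okafor: Okafor wins 5–4.
Rossi vs Varga: Varga wins 5–4.
Rossi vs Singh: Rossi wins 5–4.
Rossi vs Tanaka: Rossi wins 7–2.
Okafor vs Varga: Okafor wins 6–3.
Okafor vs Singh: Okafor wins 7–2.
Okafor vs Tanaka: Okafor wins 6–3.
Varga vs Singh: Varga wins 7–2.
Varga vs Tanaka: Varga wins 6–3.
Singh vs Tanaka: Tanaka wins 6–3.
Okafor beats each rival — Ueda (7–2), Rossi (5–4), Varga (6–3), Singh (7–2), Tanaka (6–3) — so Okafor is the Condorcet winner.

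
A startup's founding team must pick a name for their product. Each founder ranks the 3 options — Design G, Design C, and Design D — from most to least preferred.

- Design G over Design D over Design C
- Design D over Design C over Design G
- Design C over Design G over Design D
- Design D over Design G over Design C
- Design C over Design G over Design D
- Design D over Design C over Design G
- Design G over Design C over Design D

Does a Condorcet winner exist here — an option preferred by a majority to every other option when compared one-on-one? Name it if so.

None — there is no Condorcet winner

Head-to-head results (7 voters total):
Design G vs Design C: Design C wins 4–3.
Design G vs Design D: Design G wins 4–3.
Design C vs Design D: Design D wins 4–3.
No candidate beats all others: Design G beats Design D beats Design C beats Design G, a majority cycle.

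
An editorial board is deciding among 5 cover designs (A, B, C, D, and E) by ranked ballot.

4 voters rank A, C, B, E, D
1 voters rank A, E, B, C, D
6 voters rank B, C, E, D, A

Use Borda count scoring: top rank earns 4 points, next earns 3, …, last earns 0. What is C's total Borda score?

31

Borda scores:
  A: 4·4 + 4 + 6·0 = 20
  B: 4·2 + 2 + 6·4 = 34
  C: 4·3 + 1 + 6·3 = 31
  D: 4·0 + 0 + 6·1 = 6
  E: 4·1 + 3 + 6·2 = 19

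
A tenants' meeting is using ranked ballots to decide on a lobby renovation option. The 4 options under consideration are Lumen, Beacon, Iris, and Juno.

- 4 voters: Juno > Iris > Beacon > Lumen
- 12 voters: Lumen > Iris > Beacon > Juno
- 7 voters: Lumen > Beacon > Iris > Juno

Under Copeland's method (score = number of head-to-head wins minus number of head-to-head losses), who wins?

Pairwise results:
  Lumen vs Beacon: Lumen wins 19–4.
  Lumen vs Iris: Lumen wins 19–4.
  Lumen vs Juno: Lumen wins 19–4.
  Beacon vs Iris: Iris wins 16–7.
  Beacon vs Juno: Beacon wins 19–4.
  Iris vs Juno: Iris wins 19–4.
Copeland scores (wins − losses):
  Lumen: 3 − 0 = 3
  Beacon: 1 − 2 = -1
  Iris: 2 − 1 = 1
  Juno: 0 − 3 = -3
Lumen has the best Copeland score.

Lumen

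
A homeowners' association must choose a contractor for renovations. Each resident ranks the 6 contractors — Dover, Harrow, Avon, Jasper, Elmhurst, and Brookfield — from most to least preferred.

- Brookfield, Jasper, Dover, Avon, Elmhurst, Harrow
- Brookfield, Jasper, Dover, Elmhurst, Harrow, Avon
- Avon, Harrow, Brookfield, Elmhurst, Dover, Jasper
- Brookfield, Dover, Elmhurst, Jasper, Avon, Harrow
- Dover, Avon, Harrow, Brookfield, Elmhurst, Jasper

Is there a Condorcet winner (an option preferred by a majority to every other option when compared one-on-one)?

Head-to-head results (5 voters total):
Dover vs Harrow: Dover wins 4–1.
Dover vs Avon: Dover wins 4–1.
Dover vs Jasper: Dover wins 3–2.
Dover vs Elmhurst: Dover wins 4–1.
Dover vs Brookfield: Brookfield wins 4–1.
Harrow vs Avon: Avon wins 4–1.
Harrow vs Jasper: Jasper wins 3–2.
Harrow vs Elmhurst: Elmhurst wins 3–2.
Harrow vs Brookfield: Brookfield wins 3–2.
Avon vs Jasper: Jasper wins 3–2.
Avon vs Elmhurst: Avon wins 3–2.
Avon vs Brookfield: Brookfield wins 3–2.
Jasper vs Elmhurst: Elmhurst wins 3–2.
Jasper vs Brookfield: Brookfield wins 5–0.
Elmhurst vs Brookfield: Brookfield wins 5–0.
Brookfield beats each rival — Dover (4–1), Harrow (3–2), Avon (3–2), Jasper (5–0), Elmhurst (5–0) — so Brookfield is the Condorcet winner.

Yes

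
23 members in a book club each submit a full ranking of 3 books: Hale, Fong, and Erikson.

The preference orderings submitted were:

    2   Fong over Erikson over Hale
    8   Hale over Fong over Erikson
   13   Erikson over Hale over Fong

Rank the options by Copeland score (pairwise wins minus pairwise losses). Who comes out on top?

Pairwise results:
  Hale vs Fong: Hale wins 21–2.
  Hale vs Erikson: Erikson wins 15–8.
  Fong vs Erikson: Erikson wins 13–10.
Copeland scores (wins − losses):
  Hale: 1 − 1 = 0
  Fong: 0 − 2 = -2
  Erikson: 2 − 0 = 2
Erikson has the best Copeland score.

Erikson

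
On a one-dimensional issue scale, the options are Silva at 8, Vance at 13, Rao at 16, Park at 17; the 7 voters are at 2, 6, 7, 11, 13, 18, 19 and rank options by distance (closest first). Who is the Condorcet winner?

With single-peaked preferences on a line, the Condorcet winner is the candidate closest to the median voter.
The median voter (position 11) is closest to Vance at 13.
Check: Vance vs Silva — voters closer to Vance: 4 of 7.

Vance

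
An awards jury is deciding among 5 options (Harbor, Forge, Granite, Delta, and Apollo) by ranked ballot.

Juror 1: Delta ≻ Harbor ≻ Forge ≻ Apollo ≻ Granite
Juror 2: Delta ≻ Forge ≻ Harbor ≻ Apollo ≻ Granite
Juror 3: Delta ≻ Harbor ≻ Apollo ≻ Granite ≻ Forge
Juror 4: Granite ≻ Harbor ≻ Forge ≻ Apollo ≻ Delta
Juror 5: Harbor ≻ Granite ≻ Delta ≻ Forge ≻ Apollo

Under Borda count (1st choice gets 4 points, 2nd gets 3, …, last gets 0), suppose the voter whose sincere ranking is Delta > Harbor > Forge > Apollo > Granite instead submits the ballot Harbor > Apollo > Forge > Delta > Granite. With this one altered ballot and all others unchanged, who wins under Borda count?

Borda totals with the altered ballot: Harbor 16, Forge 8, Granite 8, Delta 11, Apollo 7.
The winner is unchanged: still Harbor.

Harbor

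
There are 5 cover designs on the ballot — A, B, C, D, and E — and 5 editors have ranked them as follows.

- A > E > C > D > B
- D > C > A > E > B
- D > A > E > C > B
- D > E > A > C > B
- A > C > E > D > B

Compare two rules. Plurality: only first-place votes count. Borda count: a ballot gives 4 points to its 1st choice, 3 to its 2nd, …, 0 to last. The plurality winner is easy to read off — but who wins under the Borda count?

A

Plurality first-place counts: A 2, B 0, C 0, D 3, E 0 → D.
Borda totals: A 15, B 0, C 10, D 14, E 11 → A.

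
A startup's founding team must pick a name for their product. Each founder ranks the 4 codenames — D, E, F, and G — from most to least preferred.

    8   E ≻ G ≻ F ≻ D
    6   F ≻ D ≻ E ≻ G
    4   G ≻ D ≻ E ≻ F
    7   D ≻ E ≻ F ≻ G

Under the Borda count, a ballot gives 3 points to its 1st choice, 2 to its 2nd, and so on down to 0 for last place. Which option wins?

E

Borda scores:
  D: 8·0 + 6·2 + 4·2 + 7·3 = 41
  E: 8·3 + 6·1 + 4·1 + 7·2 = 48
  F: 8·1 + 6·3 + 4·0 + 7·1 = 33
  G: 8·2 + 6·0 + 4·3 + 7·0 = 28
E has the highest total.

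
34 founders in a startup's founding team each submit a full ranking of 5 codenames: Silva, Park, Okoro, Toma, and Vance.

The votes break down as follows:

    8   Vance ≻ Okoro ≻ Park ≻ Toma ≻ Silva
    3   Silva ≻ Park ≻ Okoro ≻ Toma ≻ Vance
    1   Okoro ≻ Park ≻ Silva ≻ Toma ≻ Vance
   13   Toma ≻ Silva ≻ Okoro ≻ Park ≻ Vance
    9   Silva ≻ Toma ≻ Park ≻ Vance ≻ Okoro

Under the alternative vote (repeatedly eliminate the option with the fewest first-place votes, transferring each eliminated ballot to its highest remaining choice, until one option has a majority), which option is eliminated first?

Round 1: Toma 13, Silva 12, Vance 8, Okoro 1, Park 0. Park has the fewest and is eliminated.
Round 2: Toma 13, Silva 12, Vance 8, Okoro 1. Okoro has the fewest and is eliminated.
Round 3: Silva 13, Toma 13, Vance 8. Vance has the fewest and is eliminated.
Round 4: Toma 21, Silva 13. Toma has a majority.

Park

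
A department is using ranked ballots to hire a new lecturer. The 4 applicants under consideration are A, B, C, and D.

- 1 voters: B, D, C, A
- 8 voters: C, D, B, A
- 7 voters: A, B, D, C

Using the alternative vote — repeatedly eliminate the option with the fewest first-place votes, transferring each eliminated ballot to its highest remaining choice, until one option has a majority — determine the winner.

C

Round 1: C 8, A 7, B 1, D 0. D has the fewest and is eliminated.
Round 2: C 8, A 7, B 1. B has the fewest and is eliminated.
Round 3: C 9, A 7. C has a majority.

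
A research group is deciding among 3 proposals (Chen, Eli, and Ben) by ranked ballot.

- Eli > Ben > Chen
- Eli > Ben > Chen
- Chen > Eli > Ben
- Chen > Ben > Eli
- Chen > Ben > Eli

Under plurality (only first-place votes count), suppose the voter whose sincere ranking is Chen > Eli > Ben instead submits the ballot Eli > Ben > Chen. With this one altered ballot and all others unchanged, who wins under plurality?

Eli

First-place totals with the altered ballot: Chen 2, Eli 3, Ben 0.
The switch changes the winner from Chen to Eli.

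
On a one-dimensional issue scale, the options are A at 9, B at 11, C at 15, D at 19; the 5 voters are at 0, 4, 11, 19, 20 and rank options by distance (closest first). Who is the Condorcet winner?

B

With single-peaked preferences on a line, the Condorcet winner is the candidate closest to the median voter.
The median voter (position 11) is closest to B at 11.
Check: B vs C — voters closer to B: 3 of 5.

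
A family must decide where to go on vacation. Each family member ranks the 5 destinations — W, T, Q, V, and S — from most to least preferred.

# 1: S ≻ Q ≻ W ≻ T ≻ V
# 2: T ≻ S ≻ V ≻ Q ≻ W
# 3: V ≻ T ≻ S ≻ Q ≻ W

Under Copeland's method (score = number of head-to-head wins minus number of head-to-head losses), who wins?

Pairwise results:
  W vs T: T wins 2–1.
  W vs Q: Q wins 3–0.
  W vs V: V wins 2–1.
  W vs S: S wins 3–0.
  T vs Q: T wins 2–1.
  T vs V: T wins 2–1.
  T vs S: T wins 2–1.
  Q vs V: V wins 2–1.
  Q vs S: S wins 3–0.
  V vs S: S wins 2–1.
Copeland scores (wins − losses):
  W: 0 − 4 = -4
  T: 4 − 0 = 4
  Q: 1 − 3 = -2
  V: 2 − 2 = 0
  S: 3 − 1 = 2
T has the best Copeland score.

T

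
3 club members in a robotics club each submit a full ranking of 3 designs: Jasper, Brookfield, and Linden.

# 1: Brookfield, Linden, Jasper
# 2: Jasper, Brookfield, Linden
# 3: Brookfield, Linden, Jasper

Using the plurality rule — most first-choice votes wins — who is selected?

Brookfield

First-place vote totals:
  Jasper: 1
  Brookfield: 2
  Linden: 0
Brookfield has the most first-place votes.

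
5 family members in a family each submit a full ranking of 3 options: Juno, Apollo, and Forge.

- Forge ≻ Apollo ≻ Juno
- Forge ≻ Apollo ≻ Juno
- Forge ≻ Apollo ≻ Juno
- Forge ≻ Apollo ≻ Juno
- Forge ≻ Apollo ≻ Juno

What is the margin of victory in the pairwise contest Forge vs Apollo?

Ballots ranking Forge above Apollo: 5.
Ballots ranking Apollo above Forge: 0.
Forge wins 5–0, a margin of 5.

5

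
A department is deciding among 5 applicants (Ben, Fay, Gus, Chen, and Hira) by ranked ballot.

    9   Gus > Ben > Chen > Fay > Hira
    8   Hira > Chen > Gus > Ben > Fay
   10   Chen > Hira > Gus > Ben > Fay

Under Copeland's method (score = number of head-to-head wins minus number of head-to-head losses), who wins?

Chen

Pairwise results:
  Ben vs Fay: Ben wins 27–0.
  Ben vs Gus: Gus wins 27–0.
  Ben vs Chen: Chen wins 18–9.
  Ben vs Hira: Hira wins 18–9.
  Fay vs Gus: Gus wins 27–0.
  Fay vs Chen: Chen wins 27–0.
  Fay vs Hira: Hira wins 18–9.
  Gus vs Chen: Chen wins 18–9.
  Gus vs Hira: Hira wins 18–9.
  Chen vs Hira: Chen wins 19–8.
Copeland scores (wins − losses):
  Ben: 1 − 3 = -2
  Fay: 0 − 4 = -4
  Gus: 2 − 2 = 0
  Chen: 4 − 0 = 4
  Hira: 3 − 1 = 2
Chen has the best Copeland score.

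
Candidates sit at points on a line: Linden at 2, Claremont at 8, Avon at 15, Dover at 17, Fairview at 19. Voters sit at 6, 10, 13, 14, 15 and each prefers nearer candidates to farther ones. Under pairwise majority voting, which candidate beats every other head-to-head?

Avon

With single-peaked preferences on a line, the Condorcet winner is the candidate closest to the median voter.
The median voter (position 13) is closest to Avon at 15.
Check: Avon vs Dover — voters closer to Avon: 5 of 5.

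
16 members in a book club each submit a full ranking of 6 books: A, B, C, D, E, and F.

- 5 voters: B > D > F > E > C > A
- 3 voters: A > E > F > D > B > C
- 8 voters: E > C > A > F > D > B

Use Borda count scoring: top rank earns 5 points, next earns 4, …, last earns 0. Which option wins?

E

Borda scores:
  A: 5·0 + 3·5 + 8·3 = 39
  B: 5·5 + 3·1 + 8·0 = 28
  C: 5·1 + 3·0 + 8·4 = 37
  D: 5·4 + 3·2 + 8·1 = 34
  E: 5·2 + 3·4 + 8·5 = 62
  F: 5·3 + 3·3 + 8·2 = 40
E has the highest total.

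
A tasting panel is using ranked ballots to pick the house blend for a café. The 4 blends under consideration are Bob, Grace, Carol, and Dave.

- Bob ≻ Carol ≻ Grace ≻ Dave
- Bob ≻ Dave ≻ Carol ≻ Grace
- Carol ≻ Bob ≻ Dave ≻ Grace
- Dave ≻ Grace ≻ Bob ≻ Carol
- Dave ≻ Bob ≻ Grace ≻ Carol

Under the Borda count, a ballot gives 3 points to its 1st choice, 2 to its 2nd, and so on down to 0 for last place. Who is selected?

Borda scores:
  Bob: 3 + 3 + 2 + 1 + 2 = 11
  Grace: 1 + 0 + 0 + 2 + 1 = 4
  Carol: 2 + 1 + 3 + 0 + 0 = 6
  Dave: 0 + 2 + 1 + 3 + 3 = 9
Bob has the highest total.

Bob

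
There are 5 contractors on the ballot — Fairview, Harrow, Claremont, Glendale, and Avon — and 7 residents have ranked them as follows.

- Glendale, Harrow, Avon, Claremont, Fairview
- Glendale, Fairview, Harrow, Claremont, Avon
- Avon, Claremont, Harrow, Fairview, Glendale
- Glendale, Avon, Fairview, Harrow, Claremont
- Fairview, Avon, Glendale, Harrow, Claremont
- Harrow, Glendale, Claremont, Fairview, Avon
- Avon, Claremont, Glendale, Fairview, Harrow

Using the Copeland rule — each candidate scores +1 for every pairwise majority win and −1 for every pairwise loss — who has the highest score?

Pairwise results:
  Fairview vs Harrow: Fairview wins 4–3.
  Fairview vs Claremont: Claremont wins 4–3.
  Fairview vs Glendale: Glendale wins 5–2.
  Fairview vs Avon: Avon wins 4–3.
  Harrow vs Claremont: Harrow wins 5–2.
  Harrow vs Glendale: Glendale wins 5–2.
  Harrow vs Avon: Avon wins 4–3.
  Claremont vs Glendale: Glendale wins 5–2.
  Claremont vs Avon: Avon wins 5–2.
  Glendale vs Avon: Glendale wins 4–3.
Copeland scores (wins − losses):
  Fairview: 1 − 3 = -2
  Harrow: 1 − 3 = -2
  Claremont: 1 − 3 = -2
  Glendale: 4 − 0 = 4
  Avon: 3 − 1 = 2
Glendale has the best Copeland score.

Glendale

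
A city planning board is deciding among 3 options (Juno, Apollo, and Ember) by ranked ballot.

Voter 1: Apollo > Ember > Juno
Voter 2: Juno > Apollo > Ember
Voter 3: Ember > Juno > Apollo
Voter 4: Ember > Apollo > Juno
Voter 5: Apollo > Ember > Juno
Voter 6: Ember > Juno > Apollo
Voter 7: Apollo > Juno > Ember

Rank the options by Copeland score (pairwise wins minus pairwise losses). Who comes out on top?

Pairwise results:
  Juno vs Apollo: Apollo wins 4–3.
  Juno vs Ember: Ember wins 5–2.
  Apollo vs Ember: Apollo wins 4–3.
Copeland scores (wins − losses):
  Juno: 0 − 2 = -2
  Apollo: 2 − 0 = 2
  Ember: 1 − 1 = 0
Apollo has the best Copeland score.

Apollo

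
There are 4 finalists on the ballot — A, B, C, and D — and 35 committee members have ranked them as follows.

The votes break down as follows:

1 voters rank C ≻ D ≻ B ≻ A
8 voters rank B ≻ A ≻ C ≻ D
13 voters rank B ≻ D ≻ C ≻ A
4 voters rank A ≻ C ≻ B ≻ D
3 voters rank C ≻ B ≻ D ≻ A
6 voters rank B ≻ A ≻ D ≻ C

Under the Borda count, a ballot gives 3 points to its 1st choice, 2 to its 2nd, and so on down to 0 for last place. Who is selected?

Borda scores:
  A: 0 + 8·2 + 13·0 + 4·3 + 3·0 + 6·2 = 40
  B: 1 + 8·3 + 13·3 + 4·1 + 3·2 + 6·3 = 92
  C: 3 + 8·1 + 13·1 + 4·2 + 3·3 + 6·0 = 41
  D: 2 + 8·0 + 13·2 + 4·0 + 3·1 + 6·1 = 37
B has the highest total.

B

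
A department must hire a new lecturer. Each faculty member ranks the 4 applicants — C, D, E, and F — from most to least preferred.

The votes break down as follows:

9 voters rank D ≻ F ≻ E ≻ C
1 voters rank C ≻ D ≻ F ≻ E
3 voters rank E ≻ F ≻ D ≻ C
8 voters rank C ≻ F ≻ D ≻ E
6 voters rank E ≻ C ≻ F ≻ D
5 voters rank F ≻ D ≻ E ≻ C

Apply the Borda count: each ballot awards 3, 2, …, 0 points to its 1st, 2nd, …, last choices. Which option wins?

F

Borda scores:
  C: 9·0 + 3 + 3·0 + 8·3 + 6·2 + 5·0 = 39
  D: 9·3 + 2 + 3·1 + 8·1 + 6·0 + 5·2 = 50
  E: 9·1 + 0 + 3·3 + 8·0 + 6·3 + 5·1 = 41
  F: 9·2 + 1 + 3·2 + 8·2 + 6·1 + 5·3 = 62
F has the highest total.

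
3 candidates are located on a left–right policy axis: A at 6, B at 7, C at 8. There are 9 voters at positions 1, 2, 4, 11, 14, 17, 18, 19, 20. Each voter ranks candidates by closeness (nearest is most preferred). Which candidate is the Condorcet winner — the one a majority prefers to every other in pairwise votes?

With single-peaked preferences on a line, the Condorcet winner is the candidate closest to the median voter.
The median voter (position 14) is closest to C at 8.
Check: C vs A — voters closer to C: 6 of 9.

C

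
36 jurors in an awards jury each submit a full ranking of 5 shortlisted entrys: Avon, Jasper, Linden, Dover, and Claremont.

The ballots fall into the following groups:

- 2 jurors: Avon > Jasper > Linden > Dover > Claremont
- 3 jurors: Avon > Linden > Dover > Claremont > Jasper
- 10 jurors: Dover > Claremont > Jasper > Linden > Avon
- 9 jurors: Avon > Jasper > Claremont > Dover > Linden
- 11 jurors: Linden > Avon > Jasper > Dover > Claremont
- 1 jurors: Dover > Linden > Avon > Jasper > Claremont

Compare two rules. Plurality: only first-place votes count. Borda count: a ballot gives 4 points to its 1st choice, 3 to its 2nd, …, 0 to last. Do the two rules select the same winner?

Yes

Plurality first-place counts: Avon 14, Jasper 0, Linden 11, Dover 11, Claremont 0 → Avon.
Borda totals: Avon 91, Jasper 76, Linden 70, Dover 72, Claremont 51 → Avon.
The two rules agree on Avon.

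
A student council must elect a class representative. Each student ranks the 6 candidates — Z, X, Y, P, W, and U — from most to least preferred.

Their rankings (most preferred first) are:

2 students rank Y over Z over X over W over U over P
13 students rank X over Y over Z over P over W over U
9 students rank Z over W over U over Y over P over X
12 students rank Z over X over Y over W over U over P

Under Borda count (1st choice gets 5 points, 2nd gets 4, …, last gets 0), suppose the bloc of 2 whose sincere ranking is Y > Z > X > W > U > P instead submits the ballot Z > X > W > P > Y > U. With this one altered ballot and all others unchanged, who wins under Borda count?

Z

Borda totals with the altered ballot: Z 154, X 121, Y 108, P 39, W 79, U 39.
The winner is unchanged: still Z.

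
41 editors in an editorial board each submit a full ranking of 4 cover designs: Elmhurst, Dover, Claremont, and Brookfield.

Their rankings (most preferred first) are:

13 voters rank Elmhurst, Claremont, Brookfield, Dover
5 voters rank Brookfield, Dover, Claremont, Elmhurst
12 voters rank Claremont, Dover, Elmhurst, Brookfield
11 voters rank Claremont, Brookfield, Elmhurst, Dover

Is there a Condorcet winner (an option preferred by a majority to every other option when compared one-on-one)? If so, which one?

Head-to-head results (41 voters total):
Elmhurst vs Dover: Elmhurst wins 24–17.
Elmhurst vs Claremont: Claremont wins 28–13.
Elmhurst vs Brookfield: Elmhurst wins 25–16.
Dover vs Claremont: Claremont wins 36–5.
Dover vs Brookfield: Brookfield wins 29–12.
Claremont vs Brookfield: Claremont wins 36–5.
Claremont beats each rival — Elmhurst (28–13), Dover (36–5), Brookfield (36–5) — so Claremont is the Condorcet winner.

Claremont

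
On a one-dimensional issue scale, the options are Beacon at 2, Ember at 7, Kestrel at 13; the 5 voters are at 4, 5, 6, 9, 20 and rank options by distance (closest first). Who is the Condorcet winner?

Ember

With single-peaked preferences on a line, the Condorcet winner is the candidate closest to the median voter.
The median voter (position 6) is closest to Ember at 7.
Check: Ember vs Kestrel — voters closer to Ember: 4 of 5.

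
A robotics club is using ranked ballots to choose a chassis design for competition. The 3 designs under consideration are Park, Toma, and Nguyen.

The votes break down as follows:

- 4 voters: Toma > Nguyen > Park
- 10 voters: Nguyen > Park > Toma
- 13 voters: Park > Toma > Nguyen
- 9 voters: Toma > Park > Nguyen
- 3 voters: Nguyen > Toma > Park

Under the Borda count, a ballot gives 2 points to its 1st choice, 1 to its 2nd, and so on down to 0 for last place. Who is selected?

Borda scores:
  Park: 4·0 + 10·1 + 13·2 + 9·1 + 3·0 = 45
  Toma: 4·2 + 10·0 + 13·1 + 9·2 + 3·1 = 42
  Nguyen: 4·1 + 10·2 + 13·0 + 9·0 + 3·2 = 30
Park has the highest total.

Park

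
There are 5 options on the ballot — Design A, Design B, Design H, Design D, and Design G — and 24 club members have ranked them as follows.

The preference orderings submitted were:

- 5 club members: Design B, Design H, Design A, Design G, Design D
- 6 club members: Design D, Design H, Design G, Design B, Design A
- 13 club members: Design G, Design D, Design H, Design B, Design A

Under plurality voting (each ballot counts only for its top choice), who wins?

First-place vote totals:
  Design A: 0
  Design B: 5
  Design H: 0
  Design D: 6
  Design G: 13
Design G has the most first-place votes.

Design G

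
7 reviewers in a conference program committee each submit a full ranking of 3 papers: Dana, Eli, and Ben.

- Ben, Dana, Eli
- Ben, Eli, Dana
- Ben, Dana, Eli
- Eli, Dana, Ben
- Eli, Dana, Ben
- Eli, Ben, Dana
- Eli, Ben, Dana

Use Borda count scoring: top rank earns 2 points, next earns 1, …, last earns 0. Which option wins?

Eli

Borda scores:
  Dana: 1 + 0 + 1 + 1 + 1 + 0 + 0 = 4
  Eli: 0 + 1 + 0 + 2 + 2 + 2 + 2 = 9
  Ben: 2 + 2 + 2 + 0 + 0 + 1 + 1 = 8
Eli has the highest total.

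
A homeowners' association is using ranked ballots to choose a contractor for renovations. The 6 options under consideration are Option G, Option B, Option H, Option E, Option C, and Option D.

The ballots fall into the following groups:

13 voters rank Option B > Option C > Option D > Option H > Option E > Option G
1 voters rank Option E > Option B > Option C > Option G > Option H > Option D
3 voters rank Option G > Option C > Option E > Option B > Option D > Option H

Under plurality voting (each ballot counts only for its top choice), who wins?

First-place vote totals:
  Option G: 3
  Option B: 13
  Option H: 0
  Option E: 1
  Option C: 0
  Option D: 0
Option B has the most first-place votes.

Option B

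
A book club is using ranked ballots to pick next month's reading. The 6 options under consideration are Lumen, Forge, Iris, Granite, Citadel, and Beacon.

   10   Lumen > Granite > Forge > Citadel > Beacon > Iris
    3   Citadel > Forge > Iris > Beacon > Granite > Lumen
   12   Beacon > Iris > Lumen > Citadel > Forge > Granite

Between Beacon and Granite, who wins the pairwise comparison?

Ballots ranking Beacon above Granite: 3+12 = 15.
Ballots ranking Granite above Beacon: 10.
Beacon wins the head-to-head, 15–10.

Beacon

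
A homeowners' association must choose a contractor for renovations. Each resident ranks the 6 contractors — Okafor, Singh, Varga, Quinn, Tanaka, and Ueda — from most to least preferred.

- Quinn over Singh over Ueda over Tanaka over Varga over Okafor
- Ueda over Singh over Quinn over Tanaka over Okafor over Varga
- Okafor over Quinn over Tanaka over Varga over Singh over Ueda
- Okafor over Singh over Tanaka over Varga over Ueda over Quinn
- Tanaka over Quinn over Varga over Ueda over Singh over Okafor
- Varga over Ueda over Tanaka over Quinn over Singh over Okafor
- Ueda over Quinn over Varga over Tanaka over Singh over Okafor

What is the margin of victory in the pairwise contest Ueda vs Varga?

1

Ballots ranking Ueda above Varga: 3.
Ballots ranking Varga above Ueda: 4.
Varga wins 4–3, a margin of 1.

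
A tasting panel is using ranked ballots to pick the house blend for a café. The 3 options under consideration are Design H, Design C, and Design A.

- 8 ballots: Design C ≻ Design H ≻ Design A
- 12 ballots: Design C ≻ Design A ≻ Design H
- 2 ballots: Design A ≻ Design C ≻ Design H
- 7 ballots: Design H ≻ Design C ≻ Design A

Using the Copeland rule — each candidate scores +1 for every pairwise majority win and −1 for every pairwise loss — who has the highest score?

Pairwise results:
  Design H vs Design C: Design C wins 22–7.
  Design H vs Design A: Design H wins 15–14.
  Design C vs Design A: Design C wins 27–2.
Copeland scores (wins − losses):
  Design H: 1 − 1 = 0
  Design C: 2 − 0 = 2
  Design A: 0 − 2 = -2
Design C has the best Copeland score.

Design C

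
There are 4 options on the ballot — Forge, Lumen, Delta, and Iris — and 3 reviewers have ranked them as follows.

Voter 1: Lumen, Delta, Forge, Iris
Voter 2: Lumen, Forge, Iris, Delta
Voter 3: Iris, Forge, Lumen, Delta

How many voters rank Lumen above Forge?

2

Ballots ranking Lumen above Forge: 2.
Ballots ranking Forge above Lumen: 1.
So 2 of 3 voters prefer Lumen to Forge.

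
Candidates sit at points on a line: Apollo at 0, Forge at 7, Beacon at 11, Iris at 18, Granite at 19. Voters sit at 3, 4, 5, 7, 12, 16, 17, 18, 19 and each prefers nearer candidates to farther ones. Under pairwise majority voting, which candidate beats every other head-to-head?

Beacon

With single-peaked preferences on a line, the Condorcet winner is the candidate closest to the median voter.
The median voter (position 12) is closest to Beacon at 11.
Check: Beacon vs Apollo — voters closer to Beacon: 6 of 9.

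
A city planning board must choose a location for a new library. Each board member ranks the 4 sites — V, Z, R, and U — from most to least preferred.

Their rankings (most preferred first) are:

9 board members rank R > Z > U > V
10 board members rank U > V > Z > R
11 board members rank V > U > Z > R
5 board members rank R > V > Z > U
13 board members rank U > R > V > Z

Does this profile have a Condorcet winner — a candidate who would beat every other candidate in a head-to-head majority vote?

Head-to-head results (48 voters total):
V vs Z: V wins 39–9.
V vs R: R wins 27–21.
V vs U: U wins 32–16.
Z vs R: R wins 27–21.
Z vs U: U wins 34–14.
R vs U: U wins 34–14.
U beats each rival — V (32–16), Z (34–14), R (34–14) — so U is the Condorcet winner.

Yes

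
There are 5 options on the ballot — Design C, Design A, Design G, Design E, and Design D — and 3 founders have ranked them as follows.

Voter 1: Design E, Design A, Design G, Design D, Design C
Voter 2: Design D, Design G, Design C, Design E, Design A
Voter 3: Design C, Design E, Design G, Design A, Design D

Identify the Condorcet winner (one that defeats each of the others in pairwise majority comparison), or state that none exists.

Head-to-head results (3 voters total):
Design C vs Design A: Design C wins 2–1.
Design C vs Design G: Design G wins 2–1.
Design C vs Design E: Design C wins 2–1.
Design C vs Design D: Design D wins 2–1.
Design A vs Design G: Design G wins 2–1.
Design A vs Design E: Design E wins 3–0.
Design A vs Design D: Design A wins 2–1.
Design G vs Design E: Design E wins 2–1.
Design G vs Design D: Design G wins 2–1.
Design E vs Design D: Design E wins 2–1.
No candidate beats all others: Design C beats Design A beats Design D beats Design C, a majority cycle.

There is no Condorcet winner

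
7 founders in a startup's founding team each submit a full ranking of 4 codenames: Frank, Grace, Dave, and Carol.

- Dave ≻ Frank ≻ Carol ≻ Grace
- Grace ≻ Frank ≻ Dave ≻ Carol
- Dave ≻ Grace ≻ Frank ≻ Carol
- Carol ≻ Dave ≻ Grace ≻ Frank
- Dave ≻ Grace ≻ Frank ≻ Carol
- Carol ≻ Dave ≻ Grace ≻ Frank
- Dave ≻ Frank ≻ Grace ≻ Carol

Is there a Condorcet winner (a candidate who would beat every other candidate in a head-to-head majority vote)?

Yes

Head-to-head results (7 voters total):
Frank vs Grace: Grace wins 5–2.
Frank vs Dave: Dave wins 6–1.
Frank vs Carol: Frank wins 5–2.
Grace vs Dave: Dave wins 6–1.
Grace vs Carol: Grace wins 4–3.
Dave vs Carol: Dave wins 5–2.
Dave beats each rival — Frank (6–1), Grace (6–1), Carol (5–2) — so Dave is the Condorcet winner.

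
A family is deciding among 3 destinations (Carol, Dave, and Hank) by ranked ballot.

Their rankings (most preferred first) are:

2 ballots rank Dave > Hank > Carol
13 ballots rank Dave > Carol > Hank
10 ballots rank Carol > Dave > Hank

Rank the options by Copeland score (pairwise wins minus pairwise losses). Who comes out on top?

Dave

Pairwise results:
  Carol vs Dave: Dave wins 15–10.
  Carol vs Hank: Carol wins 23–2.
  Dave vs Hank: Dave wins 25–0.
Copeland scores (wins − losses):
  Carol: 1 − 1 = 0
  Dave: 2 − 0 = 2
  Hank: 0 − 2 = -2
Dave has the best Copeland score.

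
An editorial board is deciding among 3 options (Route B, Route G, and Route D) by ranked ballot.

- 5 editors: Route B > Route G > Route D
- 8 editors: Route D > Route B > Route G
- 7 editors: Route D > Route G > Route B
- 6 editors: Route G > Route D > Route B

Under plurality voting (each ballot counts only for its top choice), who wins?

First-place vote totals:
  Route B: 5
  Route G: 6
  Route D: 15
Route D has the most first-place votes.

Route D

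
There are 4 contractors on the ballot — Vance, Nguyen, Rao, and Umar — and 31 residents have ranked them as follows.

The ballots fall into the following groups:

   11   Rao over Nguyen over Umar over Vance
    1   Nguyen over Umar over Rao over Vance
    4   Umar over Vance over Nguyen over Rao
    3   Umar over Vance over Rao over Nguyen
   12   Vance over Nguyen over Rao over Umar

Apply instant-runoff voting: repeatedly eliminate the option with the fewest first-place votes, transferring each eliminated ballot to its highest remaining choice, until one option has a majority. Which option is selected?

Round 1: Vance 12, Rao 11, Umar 7, Nguyen 1. Nguyen has the fewest and is eliminated.
Round 2: Vance 12, Rao 11, Umar 8. Umar has the fewest and is eliminated.
Round 3: Vance 19, Rao 12. Vance has a majority.

Vance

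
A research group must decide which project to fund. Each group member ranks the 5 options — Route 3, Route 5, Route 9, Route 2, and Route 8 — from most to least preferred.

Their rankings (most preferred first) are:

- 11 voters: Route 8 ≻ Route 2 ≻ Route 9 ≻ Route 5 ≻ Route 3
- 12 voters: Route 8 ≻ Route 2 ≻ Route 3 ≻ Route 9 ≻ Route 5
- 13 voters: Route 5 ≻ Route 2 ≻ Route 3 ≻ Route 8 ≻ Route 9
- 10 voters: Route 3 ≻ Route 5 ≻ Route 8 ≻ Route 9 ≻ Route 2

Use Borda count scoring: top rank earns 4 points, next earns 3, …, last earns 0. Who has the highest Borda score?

Borda scores:
  Route 3: 11·0 + 12·2 + 13·2 + 10·4 = 90
  Route 5: 11·1 + 12·0 + 13·4 + 10·3 = 93
  Route 9: 11·2 + 12·1 + 13·0 + 10·1 = 44
  Route 2: 11·3 + 12·3 + 13·3 + 10·0 = 108
  Route 8: 11·4 + 12·4 + 13·1 + 10·2 = 125
Route 8 has the highest total.

Route 8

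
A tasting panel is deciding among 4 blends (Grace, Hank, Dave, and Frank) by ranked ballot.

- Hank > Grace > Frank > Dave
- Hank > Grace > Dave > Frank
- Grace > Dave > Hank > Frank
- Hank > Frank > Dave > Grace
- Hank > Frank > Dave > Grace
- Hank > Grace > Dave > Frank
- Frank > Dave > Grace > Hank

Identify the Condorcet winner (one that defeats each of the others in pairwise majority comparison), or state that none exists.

Head-to-head results (7 voters total):
Grace vs Hank: Hank wins 5–2.
Grace vs Dave: Grace wins 4–3.
Grace vs Frank: Grace wins 4–3.
Hank vs Dave: Hank wins 5–2.
Hank vs Frank: Hank wins 6–1.
Dave vs Frank: Frank wins 4–3.
Hank beats each rival — Grace (5–2), Dave (5–2), Frank (6–1) — so Hank is the Condorcet winner.

Hank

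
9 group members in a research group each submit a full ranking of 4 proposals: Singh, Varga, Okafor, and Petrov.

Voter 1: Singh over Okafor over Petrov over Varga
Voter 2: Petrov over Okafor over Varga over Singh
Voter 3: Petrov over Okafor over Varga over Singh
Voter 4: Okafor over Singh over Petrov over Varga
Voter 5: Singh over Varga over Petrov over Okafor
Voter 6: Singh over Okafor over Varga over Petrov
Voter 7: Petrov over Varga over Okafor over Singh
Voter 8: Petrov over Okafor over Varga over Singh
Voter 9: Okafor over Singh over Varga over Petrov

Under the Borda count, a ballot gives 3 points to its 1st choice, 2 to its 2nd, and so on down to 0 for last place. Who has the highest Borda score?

Okafor

Borda scores:
  Singh: 3 + 0 + 0 + 2 + 3 + 3 + 0 + 0 + 2 = 13
  Varga: 0 + 1 + 1 + 0 + 2 + 1 + 2 + 1 + 1 = 9
  Okafor: 2 + 2 + 2 + 3 + 0 + 2 + 1 + 2 + 3 = 17
  Petrov: 1 + 3 + 3 + 1 + 1 + 0 + 3 + 3 + 0 = 15
Okafor has the highest total.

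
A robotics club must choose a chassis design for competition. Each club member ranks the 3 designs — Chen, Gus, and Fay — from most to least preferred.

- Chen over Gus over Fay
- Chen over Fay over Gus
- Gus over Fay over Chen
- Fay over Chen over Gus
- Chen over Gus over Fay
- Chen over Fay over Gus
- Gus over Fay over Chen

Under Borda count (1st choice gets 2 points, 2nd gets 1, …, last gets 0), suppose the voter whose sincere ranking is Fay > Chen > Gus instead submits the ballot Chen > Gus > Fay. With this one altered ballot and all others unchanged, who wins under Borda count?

Chen

Borda totals with the altered ballot: Chen 10, Gus 7, Fay 4.
The winner is unchanged: still Chen.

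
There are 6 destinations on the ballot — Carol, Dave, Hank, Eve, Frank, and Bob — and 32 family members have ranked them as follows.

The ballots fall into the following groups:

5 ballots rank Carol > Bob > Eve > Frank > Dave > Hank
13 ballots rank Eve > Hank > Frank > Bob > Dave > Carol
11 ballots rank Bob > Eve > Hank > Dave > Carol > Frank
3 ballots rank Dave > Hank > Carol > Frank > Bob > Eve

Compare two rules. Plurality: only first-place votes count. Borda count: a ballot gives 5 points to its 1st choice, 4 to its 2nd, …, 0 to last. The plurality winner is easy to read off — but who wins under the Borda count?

Eve

Plurality first-place counts: Carol 5, Dave 3, Hank 0, Eve 13, Frank 0, Bob 11 → Eve.
Borda totals: Carol 45, Dave 55, Hank 97, Eve 124, Frank 55, Bob 104 → Eve.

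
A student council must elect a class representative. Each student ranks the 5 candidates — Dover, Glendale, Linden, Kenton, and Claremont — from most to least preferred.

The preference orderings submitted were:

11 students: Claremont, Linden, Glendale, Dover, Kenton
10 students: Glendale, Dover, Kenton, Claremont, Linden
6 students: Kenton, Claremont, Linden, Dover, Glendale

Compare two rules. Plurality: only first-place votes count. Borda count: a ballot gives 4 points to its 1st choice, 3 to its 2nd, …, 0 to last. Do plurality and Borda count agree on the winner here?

Plurality first-place counts: Dover 0, Glendale 10, Linden 0, Kenton 6, Claremont 11 → Claremont.
Borda totals: Dover 47, Glendale 62, Linden 45, Kenton 44, Claremont 72 → Claremont.
The two rules agree on Claremont.

Yes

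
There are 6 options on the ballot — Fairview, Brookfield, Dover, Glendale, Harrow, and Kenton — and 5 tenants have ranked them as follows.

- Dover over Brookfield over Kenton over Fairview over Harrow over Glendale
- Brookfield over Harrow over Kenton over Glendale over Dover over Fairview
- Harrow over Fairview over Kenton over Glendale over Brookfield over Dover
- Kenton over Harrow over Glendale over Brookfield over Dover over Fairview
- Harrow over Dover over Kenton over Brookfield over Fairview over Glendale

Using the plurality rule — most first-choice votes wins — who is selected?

First-place vote totals:
  Fairview: 0
  Brookfield: 1
  Dover: 1
  Glendale: 0
  Harrow: 2
  Kenton: 1
Harrow has the most first-place votes.

Harrow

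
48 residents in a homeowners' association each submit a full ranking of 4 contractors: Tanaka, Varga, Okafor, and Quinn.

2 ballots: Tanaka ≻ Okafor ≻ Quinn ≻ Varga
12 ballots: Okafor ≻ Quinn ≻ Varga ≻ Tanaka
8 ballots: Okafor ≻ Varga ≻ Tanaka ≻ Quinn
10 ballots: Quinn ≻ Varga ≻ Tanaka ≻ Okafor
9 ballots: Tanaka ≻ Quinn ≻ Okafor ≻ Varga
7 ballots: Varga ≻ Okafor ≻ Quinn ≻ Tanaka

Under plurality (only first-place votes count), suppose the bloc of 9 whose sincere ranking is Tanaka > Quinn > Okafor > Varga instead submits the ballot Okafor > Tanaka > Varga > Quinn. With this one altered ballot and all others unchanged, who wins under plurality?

Okafor

First-place totals with the altered ballot: Tanaka 2, Varga 7, Okafor 29, Quinn 10.
The winner is unchanged: still Okafor.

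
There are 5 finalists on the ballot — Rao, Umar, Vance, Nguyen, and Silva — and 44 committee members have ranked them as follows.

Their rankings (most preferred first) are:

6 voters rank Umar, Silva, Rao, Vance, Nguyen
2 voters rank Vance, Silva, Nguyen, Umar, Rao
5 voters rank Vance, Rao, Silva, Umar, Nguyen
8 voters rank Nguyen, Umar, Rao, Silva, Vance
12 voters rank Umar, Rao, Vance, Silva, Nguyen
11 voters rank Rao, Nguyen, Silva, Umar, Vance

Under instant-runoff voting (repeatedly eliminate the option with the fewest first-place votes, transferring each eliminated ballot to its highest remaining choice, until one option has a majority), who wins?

Umar

Round 1: Umar 18, Rao 11, Nguyen 8, Vance 7, Silva 0. Silva has the fewest and is eliminated.
Round 2: Umar 18, Rao 11, Nguyen 8, Vance 7. Vance has the fewest and is eliminated.
Round 3: Umar 18, Rao 16, Nguyen 10. Nguyen has the fewest and is eliminated.
Round 4: Umar 28, Rao 16. Umar has a majority.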